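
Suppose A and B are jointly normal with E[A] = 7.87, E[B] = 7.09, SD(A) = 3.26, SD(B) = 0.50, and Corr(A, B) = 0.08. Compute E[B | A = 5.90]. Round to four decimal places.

7.0658

E[B | A=x] = μ_B + ρ(σ_B/σ_A)(x − μ_A) for jointly normal variables.
E[B | A=5.90] = 7.09 + (0.08)·(0.50/3.26)·(5.90 − (7.87)) = 7.09 + (0.01227)·(-1.97) = 7.0658.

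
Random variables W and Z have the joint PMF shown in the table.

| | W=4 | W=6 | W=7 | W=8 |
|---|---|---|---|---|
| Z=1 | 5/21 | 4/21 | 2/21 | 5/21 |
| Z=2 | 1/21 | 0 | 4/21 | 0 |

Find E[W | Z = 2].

P(Z = 2) = 5/21.
Summing W·P(W=x,Z=y) over the conditioning event gives 32/21.
E[W | Z = 2] = (32/21) / (5/21) = 32/5.

32/5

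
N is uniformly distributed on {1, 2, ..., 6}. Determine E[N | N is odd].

3

Given N is odd, N is equally likely to be any of {1, 3, 5}.
E[N | N is odd] = (1 + 3 + 5) / 3 = 3.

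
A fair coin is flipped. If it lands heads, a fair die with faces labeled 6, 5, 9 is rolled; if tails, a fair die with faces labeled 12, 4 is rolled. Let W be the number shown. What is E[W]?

E[W | heads] = (6+5+9)/3 = 20/3.
E[W | tails] = (12+4)/2 = 8.
By the law of total expectation,
E[W] = (1/2)·(20/3) + (1/2)·(8) = 22/3.

22/3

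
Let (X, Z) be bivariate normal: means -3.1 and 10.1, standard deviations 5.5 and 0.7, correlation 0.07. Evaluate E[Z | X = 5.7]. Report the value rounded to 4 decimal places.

For a bivariate normal, E[Z | X=x] = μ_Z + ρ·(σ_Z/σ_X)·(x − μ_X).
E[Z | X=5.7] = 10.1 + (0.07)·(0.7/5.5)·(5.7 − (-3.1)) = 10.1 + (0.0089091)·(8.8) = 10.1784.

10.1784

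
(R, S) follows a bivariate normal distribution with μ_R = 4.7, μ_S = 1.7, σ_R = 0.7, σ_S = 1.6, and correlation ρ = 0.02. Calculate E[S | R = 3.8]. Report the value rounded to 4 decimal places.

The regression of S on R has slope ρ·σ_S/σ_R and passes through (μ_R, μ_S).
E[S | R=3.8] = 1.7 + (0.02)·(1.6/0.7)·(3.8 − (4.7)) = 1.7 + (0.045714)·(-0.9) = 1.6589.

1.6589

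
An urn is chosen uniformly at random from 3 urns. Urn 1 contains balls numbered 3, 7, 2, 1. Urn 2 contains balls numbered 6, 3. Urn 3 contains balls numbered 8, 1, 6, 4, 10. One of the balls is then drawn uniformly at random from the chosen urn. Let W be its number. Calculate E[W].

271/60

E[W | urn 1] = (3+7+2+1)/4 = 13/4.
E[W | urn 2] = (6+3)/2 = 9/2.
E[W | urn 3] = (8+1+6+4+10)/5 = 29/5.
By the law of total expectation,
E[W] = (1/3)·(13/4) + (1/3)·(9/2) + (1/3)·(29/5) = 271/60.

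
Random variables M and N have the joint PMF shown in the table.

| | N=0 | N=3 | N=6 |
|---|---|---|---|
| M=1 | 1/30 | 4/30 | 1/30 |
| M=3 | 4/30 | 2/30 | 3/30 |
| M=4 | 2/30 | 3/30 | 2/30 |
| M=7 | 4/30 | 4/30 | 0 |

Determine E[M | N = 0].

P(N = 0) = 11/30.
Σ M·P over the event = 1·(1/30) + 3·(4/30) + 4·(2/30) + 7·(4/30) = 49/30.
E[M | N = 0] = (49/30) / (11/30) = 49/11.

49/11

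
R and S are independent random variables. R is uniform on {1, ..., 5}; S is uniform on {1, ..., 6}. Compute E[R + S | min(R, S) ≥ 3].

P(min(R, S) ≥ 3) = 2/5.
Summing (R+S)·P(x,y) over outcomes with min(R, S) ≥ 3 gives 17/5.
E[R + S | min(R, S) ≥ 3] = (17/5) / (2/5) = 17/2.

17/2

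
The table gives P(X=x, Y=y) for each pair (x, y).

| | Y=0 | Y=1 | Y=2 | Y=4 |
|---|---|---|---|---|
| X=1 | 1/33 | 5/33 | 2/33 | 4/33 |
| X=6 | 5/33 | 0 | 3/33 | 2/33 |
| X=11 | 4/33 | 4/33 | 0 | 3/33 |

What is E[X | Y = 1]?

49/9

P(Y = 1) = 3/11.
Σ X·P over the event = 1·(5/33) + 11·(4/33) = 49/33.
E[X | Y = 1] = (49/33) / (3/11) = 49/9.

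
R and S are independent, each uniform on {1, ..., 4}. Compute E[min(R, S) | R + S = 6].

Outcomes with R + S = 6: (2,4), (3,3), (4,2), each with probability 1/16.
E[min(R, S) | R + S = 6] = (2 + 3 + 2) / 3 = 7/3.

7/3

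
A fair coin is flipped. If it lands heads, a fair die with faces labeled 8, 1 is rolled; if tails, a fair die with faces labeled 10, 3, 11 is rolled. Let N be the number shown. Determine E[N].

E[N | heads] = (8+1)/2 = 9/2.
E[N | tails] = (10+3+11)/3 = 8.
By the law of total expectation,
E[N] = (1/2)·(9/2) + (1/2)·(8) = 25/4.

25/4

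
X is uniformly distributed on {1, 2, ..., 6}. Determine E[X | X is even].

Given X is even, X is equally likely to be any of {2, 4, 6}.
E[X | X is even] = (2 + 4 + 6) / 3 = 4.

4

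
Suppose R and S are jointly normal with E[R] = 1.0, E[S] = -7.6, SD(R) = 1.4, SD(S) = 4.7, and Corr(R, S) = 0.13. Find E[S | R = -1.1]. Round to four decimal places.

For a bivariate normal, E[S | R=x] = μ_S + ρ·(σ_S/σ_R)·(x − μ_R).
E[S | R=-1.1] = -7.6 + (0.13)·(4.7/1.4)·(-1.1 − (1.0)) = -7.6 + (0.43643)·(-2.1) = -8.5165.

-8.5165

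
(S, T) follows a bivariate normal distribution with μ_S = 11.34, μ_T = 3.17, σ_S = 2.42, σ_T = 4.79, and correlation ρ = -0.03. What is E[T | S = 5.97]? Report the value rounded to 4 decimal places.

E[T | S=x] = μ_T + ρ(σ_T/σ_S)(x − μ_S) for jointly normal variables.
E[T | S=5.97] = 3.17 + (-0.03)·(4.79/2.42)·(5.97 − (11.34)) = 3.17 + (-0.05938)·(-5.37) = 3.4889.

3.4889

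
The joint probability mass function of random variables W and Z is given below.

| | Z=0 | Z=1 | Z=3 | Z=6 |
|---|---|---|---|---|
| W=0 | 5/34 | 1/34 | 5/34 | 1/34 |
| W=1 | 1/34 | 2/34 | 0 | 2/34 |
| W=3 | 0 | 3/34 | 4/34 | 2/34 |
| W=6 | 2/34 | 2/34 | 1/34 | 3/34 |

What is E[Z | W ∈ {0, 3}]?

P(W ∈ {0, 3}) = 21/34.
Σ Z·P over the event = 0·(5/34) + 1·(1/34) + 3·(5/34) + 6·(1/34) + 1·(3/34) + 3·(4/34) + 6·(2/34) = 49/34.
E[Z | W ∈ {0, 3}] = (49/34) / (21/34) = 7/3.

7/3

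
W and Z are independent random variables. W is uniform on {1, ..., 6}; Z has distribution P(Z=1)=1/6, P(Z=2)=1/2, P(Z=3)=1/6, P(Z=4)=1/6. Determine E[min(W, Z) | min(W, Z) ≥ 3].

P(min(W, Z) ≥ 3) = 2/9.
Summing min(W,Z)·P(x,y) over outcomes with min(W, Z) ≥ 3 gives 3/4.
E[min(W, Z) | min(W, Z) ≥ 3] = (3/4) / (2/9) = 27/8.

27/8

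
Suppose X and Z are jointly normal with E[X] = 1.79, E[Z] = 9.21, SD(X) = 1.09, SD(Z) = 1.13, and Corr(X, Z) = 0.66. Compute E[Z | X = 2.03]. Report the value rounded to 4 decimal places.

E[Z | X=x] = μ_Z + ρ(σ_Z/σ_X)(x − μ_X) for jointly normal variables.
E[Z | X=2.03] = 9.21 + (0.66)·(1.13/1.09)·(2.03 − (1.79)) = 9.21 + (0.68422)·(0.24) = 9.3742.

9.3742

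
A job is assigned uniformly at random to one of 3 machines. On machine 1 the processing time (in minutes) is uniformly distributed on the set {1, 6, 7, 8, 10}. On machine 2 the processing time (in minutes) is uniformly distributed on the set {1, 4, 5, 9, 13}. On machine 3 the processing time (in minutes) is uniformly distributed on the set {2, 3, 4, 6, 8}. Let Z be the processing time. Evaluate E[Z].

29/5

E[Z | machine 1] = (1+6+7+8+10)/5 = 32/5.
E[Z | machine 2] = (1+4+5+9+13)/5 = 32/5.
E[Z | machine 3] = (2+3+4+6+8)/5 = 23/5.
E[Z] = (1/3)·(32/5) + (1/3)·(32/5) + (1/3)·(23/5) = 29/5.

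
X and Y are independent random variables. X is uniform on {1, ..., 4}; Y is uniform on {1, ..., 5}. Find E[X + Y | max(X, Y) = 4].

Outcomes with max(X, Y) = 4: (1,4), (2,4), (3,4), (4,1), (4,2), (4,3), (4,4), each with probability 1/20.
E[X + Y | max(X, Y) = 4] = (5 + 6 + 7 + 5 + 6 + 7 + 8) / 7 = 44/7.

44/7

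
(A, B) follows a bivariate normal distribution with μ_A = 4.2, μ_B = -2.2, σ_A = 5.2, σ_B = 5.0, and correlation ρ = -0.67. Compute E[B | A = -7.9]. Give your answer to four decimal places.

E[B | A=x] = μ_B + ρ(σ_B/σ_A)(x − μ_A) for jointly normal variables.
E[B | A=-7.9] = -2.2 + (-0.67)·(5.0/5.2)·(-7.9 − (4.2)) = -2.2 + (-0.64423)·(-12.1) = 5.5952.

5.5952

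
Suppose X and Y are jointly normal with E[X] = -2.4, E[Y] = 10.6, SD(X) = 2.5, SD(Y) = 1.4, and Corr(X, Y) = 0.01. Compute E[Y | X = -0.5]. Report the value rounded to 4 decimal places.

E[Y | X=x] = μ_Y + ρ(σ_Y/σ_X)(x − μ_X) for jointly normal variables.
E[Y | X=-0.5] = 10.6 + (0.01)·(1.4/2.5)·(-0.5 − (-2.4)) = 10.6 + (0.0056)·(1.9) = 10.6106.

10.6106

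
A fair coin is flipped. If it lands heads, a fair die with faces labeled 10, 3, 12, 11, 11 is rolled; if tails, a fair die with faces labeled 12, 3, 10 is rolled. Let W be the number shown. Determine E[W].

133/15

E[W | heads] = (10+3+12+11+11)/5 = 47/5.
E[W | tails] = (12+3+10)/3 = 25/3.
E[W] = (1/2)·(47/5) + (1/2)·(25/3) = 133/15.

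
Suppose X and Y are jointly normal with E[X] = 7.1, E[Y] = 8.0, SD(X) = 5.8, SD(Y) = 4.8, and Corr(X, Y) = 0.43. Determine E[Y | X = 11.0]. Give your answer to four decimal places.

The regression of Y on X has slope ρ·σ_Y/σ_X and passes through (μ_X, μ_Y).
E[Y | X=11.0] = 8.0 + (0.43)·(4.8/5.8)·(11.0 − (7.1)) = 8.0 + (0.35586)·(3.9) = 9.3879.

9.3879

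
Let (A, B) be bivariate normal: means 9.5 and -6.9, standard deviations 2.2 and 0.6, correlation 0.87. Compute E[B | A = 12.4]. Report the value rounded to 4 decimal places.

For a bivariate normal, E[B | A=x] = μ_B + ρ·(σ_B/σ_A)·(x − μ_A).
E[B | A=12.4] = -6.9 + (0.87)·(0.6/2.2)·(12.4 − (9.5)) = -6.9 + (0.23727)·(2.9) = -6.2119.

-6.2119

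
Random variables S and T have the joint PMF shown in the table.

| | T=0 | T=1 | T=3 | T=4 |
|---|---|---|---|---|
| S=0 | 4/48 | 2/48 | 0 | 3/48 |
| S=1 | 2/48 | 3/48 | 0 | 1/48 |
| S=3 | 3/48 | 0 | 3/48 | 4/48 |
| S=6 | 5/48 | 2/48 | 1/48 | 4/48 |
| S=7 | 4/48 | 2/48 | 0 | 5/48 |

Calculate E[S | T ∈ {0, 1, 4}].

85/22

P(T ∈ {0, 1, 4}) = 11/12.
Summing S·P(S=x,T=y) over the conditioning event gives 85/24.
E[S | T ∈ {0, 1, 4}] = (85/24) / (11/12) = 85/22.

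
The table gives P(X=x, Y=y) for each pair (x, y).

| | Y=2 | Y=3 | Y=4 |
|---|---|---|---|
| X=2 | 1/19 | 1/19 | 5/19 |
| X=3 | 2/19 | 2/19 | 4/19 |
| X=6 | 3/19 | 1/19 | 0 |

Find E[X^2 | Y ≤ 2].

P(Y ≤ 2) = 6/19.
Σ X^2·P over the event = 4·(1/19) + 9·(2/19) + 36·(3/19) = 130/19.
E[X^2 | Y ≤ 2] = (130/19) / (6/19) = 65/3.

65/3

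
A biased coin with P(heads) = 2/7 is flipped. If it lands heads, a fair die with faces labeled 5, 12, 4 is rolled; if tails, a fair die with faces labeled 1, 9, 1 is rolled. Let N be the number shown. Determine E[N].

97/21

E[N | heads] = (5+12+4)/3 = 7.
E[N | tails] = (1+9+1)/3 = 11/3.
E[N] = (2/7)·(7) + (5/7)·(11/3) = 97/21.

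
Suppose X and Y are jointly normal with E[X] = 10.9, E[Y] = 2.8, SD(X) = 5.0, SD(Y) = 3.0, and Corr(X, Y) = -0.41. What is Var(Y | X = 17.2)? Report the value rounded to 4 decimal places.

For a bivariate normal, Var(Y | X=x) = σ_Y²(1 − ρ²).
Var(Y | X=17.2) = (3.0)²·(1 − (-0.41)²) = 9·0.8319 = 7.4871.

7.4871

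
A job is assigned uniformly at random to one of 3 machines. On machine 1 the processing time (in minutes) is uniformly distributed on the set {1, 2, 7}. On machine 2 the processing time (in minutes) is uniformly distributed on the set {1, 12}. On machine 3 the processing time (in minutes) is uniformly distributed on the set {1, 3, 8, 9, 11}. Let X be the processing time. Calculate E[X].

E[X | machine 1] = (1+2+7)/3 = 10/3.
E[X | machine 2] = (1+12)/2 = 13/2.
E[X | machine 3] = (1+3+8+9+11)/5 = 32/5.
By the law of total expectation,
E[X] = (1/3)·(10/3) + (1/3)·(13/2) + (1/3)·(32/5) = 487/90.

487/90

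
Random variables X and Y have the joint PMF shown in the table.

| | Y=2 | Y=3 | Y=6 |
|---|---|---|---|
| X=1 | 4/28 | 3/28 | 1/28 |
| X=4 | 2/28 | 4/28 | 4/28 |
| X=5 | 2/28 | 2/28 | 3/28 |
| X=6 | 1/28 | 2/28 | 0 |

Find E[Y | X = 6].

8/3

P(X = 6) = 3/28.
Σ Y·P over the event = 2·(1/28) + 3·(2/28) = 2/7.
E[Y | X = 6] = (2/7) / (3/28) = 8/3.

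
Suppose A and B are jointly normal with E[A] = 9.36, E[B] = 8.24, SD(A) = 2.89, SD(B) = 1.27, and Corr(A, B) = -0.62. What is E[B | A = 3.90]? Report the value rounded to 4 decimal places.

9.7276

The regression of B on A has slope ρ·σ_B/σ_A and passes through (μ_A, μ_B).
E[B | A=3.90] = 8.24 + (-0.62)·(1.27/2.89)·(3.90 − (9.36)) = 8.24 + (-0.27246)·(-5.46) = 9.7276.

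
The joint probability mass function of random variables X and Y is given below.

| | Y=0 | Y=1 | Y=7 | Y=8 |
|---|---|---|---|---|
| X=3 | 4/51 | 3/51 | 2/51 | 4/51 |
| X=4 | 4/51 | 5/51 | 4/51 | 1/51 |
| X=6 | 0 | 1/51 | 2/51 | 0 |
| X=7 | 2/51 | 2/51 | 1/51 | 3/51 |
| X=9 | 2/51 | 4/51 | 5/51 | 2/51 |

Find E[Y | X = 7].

P(X = 7) = 8/51.
Σ Y·P over the event = 0·(2/51) + 1·(2/51) + 7·(1/51) + 8·(3/51) = 11/17.
E[Y | X = 7] = (11/17) / (8/51) = 33/8.

33/8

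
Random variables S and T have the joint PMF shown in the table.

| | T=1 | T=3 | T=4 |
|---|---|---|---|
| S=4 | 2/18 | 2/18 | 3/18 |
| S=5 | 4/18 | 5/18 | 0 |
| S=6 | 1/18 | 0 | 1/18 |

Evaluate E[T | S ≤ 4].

20/7

P(S ≤ 4) = 7/18.
Σ T·P over the event = 1·(2/18) + 3·(2/18) + 4·(3/18) = 10/9.
E[T | S ≤ 4] = (10/9) / (7/18) = 20/7.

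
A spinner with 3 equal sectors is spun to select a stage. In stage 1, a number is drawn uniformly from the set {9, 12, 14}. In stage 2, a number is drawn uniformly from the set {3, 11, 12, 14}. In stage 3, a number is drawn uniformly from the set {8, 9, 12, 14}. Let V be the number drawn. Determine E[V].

389/36

E[V | stage 1] = (9+12+14)/3 = 35/3.
E[V | stage 2] = (3+11+12+14)/4 = 10.
E[V | stage 3] = (8+9+12+14)/4 = 43/4.
By the law of total expectation,
E[V] = (1/3)·(35/3) + (1/3)·(10) + (1/3)·(43/4) = 389/36.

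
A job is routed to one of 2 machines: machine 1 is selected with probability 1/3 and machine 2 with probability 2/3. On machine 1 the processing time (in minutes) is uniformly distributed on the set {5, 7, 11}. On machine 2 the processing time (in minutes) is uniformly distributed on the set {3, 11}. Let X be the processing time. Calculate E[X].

E[X | machine 1] = (5+7+11)/3 = 23/3.
E[X | machine 2] = (3+11)/2 = 7.
E[X] = (1/3)·(23/3) + (2/3)·(7) = 65/9.

65/9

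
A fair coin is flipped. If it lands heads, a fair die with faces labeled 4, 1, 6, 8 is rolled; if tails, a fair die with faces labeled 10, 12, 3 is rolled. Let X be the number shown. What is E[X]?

E[X | heads] = (4+1+6+8)/4 = 19/4.
E[X | tails] = (10+12+3)/3 = 25/3.
By the law of total expectation,
E[X] = (1/2)·(19/4) + (1/2)·(25/3) = 157/24.

157/24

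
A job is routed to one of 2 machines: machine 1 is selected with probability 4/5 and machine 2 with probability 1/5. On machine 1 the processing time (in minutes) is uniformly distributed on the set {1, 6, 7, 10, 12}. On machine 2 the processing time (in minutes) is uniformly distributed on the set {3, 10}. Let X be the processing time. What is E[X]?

353/50

E[X | machine 1] = (1+6+7+10+12)/5 = 36/5.
E[X | machine 2] = (3+10)/2 = 13/2.
E[X] = (4/5)·(36/5) + (1/5)·(13/2) = 353/50.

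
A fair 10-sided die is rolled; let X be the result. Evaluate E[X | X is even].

6

Given X is even, X is equally likely to be any of {2, 4, 6, 8, 10}.
E[X | X is even] = (2 + 4 + 6 + 8 + 10) / 5 = 6.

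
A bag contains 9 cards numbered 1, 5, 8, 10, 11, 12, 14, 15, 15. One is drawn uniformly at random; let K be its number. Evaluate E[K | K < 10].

P(K < 10) = 1/3.
Σ over the event: 1·1/9 + 5·1/9 + 8·1/9 = 14/9.
E[K | K < 10] = (14/9) / (1/3) = 14/3.

14/3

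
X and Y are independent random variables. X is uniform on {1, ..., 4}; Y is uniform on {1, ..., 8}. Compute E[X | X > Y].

10/3

Outcomes with X > Y: (2,1), (3,1), (3,2), (4,1), (4,2), (4,3), each with probability 1/32.
E[X | X > Y] = (2 + 3 + 3 + 4 + 4 + 4) / 6 = 10/3.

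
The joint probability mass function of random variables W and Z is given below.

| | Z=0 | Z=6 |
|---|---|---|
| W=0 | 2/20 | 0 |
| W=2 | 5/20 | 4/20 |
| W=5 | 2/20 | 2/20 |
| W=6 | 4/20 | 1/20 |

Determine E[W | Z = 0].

44/13

P(Z = 0) = 13/20.
Σ W·P over the event = 0·(2/20) + 2·(5/20) + 5·(2/20) + 6·(4/20) = 11/5.
E[W | Z = 0] = (11/5) / (13/20) = 44/13.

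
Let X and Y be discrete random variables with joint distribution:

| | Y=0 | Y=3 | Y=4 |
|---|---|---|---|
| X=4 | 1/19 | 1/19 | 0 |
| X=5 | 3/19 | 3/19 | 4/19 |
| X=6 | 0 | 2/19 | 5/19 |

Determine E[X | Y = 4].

P(Y = 4) = 9/19.
Summing X·P(X=x,Y=y) over the conditioning event gives 50/19.
E[X | Y = 4] = (50/19) / (9/19) = 50/9.

50/9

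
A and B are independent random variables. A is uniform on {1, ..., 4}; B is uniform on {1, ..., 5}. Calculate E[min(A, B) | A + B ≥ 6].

Outcomes with A + B ≥ 6: (1,5), (2,4), (2,5), (3,3), (3,4), (3,5), (4,2), (4,3), (4,4), (4,5), each with probability 1/20.
E[min(A, B) | A + B ≥ 6] = (1 + 2 + 2 + 3 + 3 + 3 + 2 + 3 + 4 + 4) / 10 = 27/10.

27/10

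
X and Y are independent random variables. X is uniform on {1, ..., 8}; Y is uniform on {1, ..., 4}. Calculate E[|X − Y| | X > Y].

P(X > Y) = 11/16.
Summing |X−Y|·P(x,y) over outcomes with X > Y gives 37/16.
E[|X − Y| | X > Y] = (37/16) / (11/16) = 37/11.

37/11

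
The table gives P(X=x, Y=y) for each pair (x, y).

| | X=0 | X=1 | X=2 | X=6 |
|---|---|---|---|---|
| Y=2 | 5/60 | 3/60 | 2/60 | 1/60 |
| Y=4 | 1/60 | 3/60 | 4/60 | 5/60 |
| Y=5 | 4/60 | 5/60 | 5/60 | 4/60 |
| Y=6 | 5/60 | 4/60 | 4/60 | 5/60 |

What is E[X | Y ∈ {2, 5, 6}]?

P(Y ∈ {2, 5, 6}) = 47/60.
Summing X·P(X=x,Y=y) over the conditioning event gives 47/30.
E[X | Y ∈ {2, 5, 6}] = (47/30) / (47/60) = 2.

2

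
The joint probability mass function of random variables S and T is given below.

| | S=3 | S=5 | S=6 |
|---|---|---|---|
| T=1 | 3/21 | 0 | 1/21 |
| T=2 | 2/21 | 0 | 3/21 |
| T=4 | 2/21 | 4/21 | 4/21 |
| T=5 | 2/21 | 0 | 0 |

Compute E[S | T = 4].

5

P(T = 4) = 10/21.
Summing S·P(S=x,T=y) over the conditioning event gives 50/21.
E[S | T = 4] = (50/21) / (10/21) = 5.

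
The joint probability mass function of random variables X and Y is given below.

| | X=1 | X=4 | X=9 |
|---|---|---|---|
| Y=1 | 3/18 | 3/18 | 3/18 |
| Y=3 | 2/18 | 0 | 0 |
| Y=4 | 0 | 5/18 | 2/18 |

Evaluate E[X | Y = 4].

P(Y = 4) = 7/18.
Σ X·P over the event = 4·(5/18) + 9·(2/18) = 19/9.
E[X | Y = 4] = (19/9) / (7/18) = 38/7.

38/7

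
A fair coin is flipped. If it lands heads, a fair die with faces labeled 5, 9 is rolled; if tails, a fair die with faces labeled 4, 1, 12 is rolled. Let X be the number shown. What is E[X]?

E[X | heads] = (5+9)/2 = 7.
E[X | tails] = (4+1+12)/3 = 17/3.
By the law of total expectation,
E[X] = (1/2)·(7) + (1/2)·(17/3) = 19/3.

19/3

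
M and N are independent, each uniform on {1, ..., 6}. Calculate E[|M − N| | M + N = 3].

1

Outcomes with M + N = 3: (1,2), (2,1), each with probability 1/36.
E[|M − N| | M + N = 3] = (1 + 1) / 2 = 1.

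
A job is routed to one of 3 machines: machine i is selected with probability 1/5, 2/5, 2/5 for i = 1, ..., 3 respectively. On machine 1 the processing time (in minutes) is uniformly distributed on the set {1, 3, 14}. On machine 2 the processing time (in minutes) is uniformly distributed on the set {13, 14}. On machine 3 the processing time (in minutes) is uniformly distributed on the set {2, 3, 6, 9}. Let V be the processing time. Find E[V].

E[V | machine 1] = (1+3+14)/3 = 6.
E[V | machine 2] = (13+14)/2 = 27/2.
E[V | machine 3] = (2+3+6+9)/4 = 5.
E[V] = (1/5)·(6) + (2/5)·(27/2) + (2/5)·(5) = 43/5.

43/5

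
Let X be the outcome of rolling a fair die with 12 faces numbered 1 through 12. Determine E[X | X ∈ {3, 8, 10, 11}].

P(X ∈ {3, 8, 10, 11}) = 1/3.
Σ over the event: 3·1/12 + 8·1/12 + 10·1/12 + 11·1/12 = 8/3.
E[X | X ∈ {3, 8, 10, 11}] = (8/3) / (1/3) = 8.

8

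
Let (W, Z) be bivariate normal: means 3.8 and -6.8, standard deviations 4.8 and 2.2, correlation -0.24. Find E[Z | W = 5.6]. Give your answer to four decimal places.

For a bivariate normal, E[Z | W=x] = μ_Z + ρ·(σ_Z/σ_W)·(x − μ_W).
E[Z | W=5.6] = -6.8 + (-0.24)·(2.2/4.8)·(5.6 − (3.8)) = -6.8 + (-0.11)·(1.8) = -6.9980.

-6.9980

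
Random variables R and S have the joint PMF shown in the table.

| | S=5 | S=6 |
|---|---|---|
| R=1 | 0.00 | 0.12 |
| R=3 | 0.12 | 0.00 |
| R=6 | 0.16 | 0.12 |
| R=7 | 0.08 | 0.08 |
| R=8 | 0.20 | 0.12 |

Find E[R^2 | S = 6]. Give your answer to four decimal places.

P(S = 6) = 0.44.
Σ R^2·P over the event = 1·(0.12) + 36·(0.12) + 49·(0.08) + 64·(0.12) = 16.04.
E[R^2 | S = 6] = (16.04) / (0.44) = 36.4545.

36.4545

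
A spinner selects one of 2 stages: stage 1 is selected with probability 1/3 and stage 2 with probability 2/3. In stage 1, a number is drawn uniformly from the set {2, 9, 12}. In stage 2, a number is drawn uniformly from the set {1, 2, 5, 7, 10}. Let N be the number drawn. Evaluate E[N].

E[N | stage 1] = (2+9+12)/3 = 23/3.
E[N | stage 2] = (1+2+5+7+10)/5 = 5.
E[N] = (1/3)·(23/3) + (2/3)·(5) = 53/9.

53/9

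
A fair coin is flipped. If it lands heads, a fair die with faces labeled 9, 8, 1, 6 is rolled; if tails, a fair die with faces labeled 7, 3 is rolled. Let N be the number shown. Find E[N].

11/2

E[N | heads] = (9+8+1+6)/4 = 6.
E[N | tails] = (7+3)/2 = 5.
E[N] = (1/2)·(6) + (1/2)·(5) = 11/2.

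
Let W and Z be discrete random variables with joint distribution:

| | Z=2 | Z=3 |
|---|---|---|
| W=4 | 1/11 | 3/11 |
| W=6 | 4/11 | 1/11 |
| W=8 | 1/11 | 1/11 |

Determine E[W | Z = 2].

6

P(Z = 2) = 6/11.
Σ W·P over the event = 4·(1/11) + 6·(4/11) + 8·(1/11) = 36/11.
E[W | Z = 2] = (36/11) / (6/11) = 6.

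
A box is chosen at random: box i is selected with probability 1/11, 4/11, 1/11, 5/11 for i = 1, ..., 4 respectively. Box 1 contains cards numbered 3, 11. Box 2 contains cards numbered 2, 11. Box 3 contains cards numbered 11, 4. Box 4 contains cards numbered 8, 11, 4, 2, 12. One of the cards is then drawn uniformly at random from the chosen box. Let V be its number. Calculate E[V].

E[V | box 1] = (3+11)/2 = 7.
E[V | box 2] = (2+11)/2 = 13/2.
E[V | box 3] = (11+4)/2 = 15/2.
E[V | box 4] = (8+11+4+2+12)/5 = 37/5.
By the law of total expectation,
E[V] = (1/11)·(7) + (4/11)·(13/2) + (1/11)·(15/2) + (5/11)·(37/5) = 155/22.

155/22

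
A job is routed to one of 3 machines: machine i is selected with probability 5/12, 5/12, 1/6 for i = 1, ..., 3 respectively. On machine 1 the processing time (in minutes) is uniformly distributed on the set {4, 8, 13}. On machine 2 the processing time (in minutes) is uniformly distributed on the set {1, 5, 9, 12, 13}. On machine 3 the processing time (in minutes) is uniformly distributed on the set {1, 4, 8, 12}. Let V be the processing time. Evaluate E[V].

E[V | machine 1] = (4+8+13)/3 = 25/3.
E[V | machine 2] = (1+5+9+12+13)/5 = 8.
E[V | machine 3] = (1+4+8+12)/4 = 25/4.
By the law of total expectation,
E[V] = (5/12)·(25/3) + (5/12)·(8) + (1/6)·(25/4) = 565/72.

565/72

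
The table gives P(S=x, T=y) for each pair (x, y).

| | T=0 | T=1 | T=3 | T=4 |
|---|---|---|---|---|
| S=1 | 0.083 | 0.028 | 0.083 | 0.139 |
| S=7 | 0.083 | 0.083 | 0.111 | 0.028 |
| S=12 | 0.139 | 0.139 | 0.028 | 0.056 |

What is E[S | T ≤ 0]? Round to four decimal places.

7.6459

P(T ≤ 0) = 0.305.
Σ S·P over the event = 1·(0.083) + 7·(0.083) + 12·(0.139) = 2.332.
E[S | T ≤ 0] = (2.332) / (0.305) = 7.6459.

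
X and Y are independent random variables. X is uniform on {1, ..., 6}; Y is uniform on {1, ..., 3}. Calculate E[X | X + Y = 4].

P(X + Y = 4) = 1/6.
Summing X·P(x,y) over outcomes with X + Y = 4 gives 1/3.
E[X | X + Y = 4] = (1/3) / (1/6) = 2.

2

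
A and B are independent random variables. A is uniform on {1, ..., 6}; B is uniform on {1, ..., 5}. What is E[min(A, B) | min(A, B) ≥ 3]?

P(min(A, B) ≥ 3) = 2/5.
Summing min(A,B)·P(x,y) over outcomes with min(A, B) ≥ 3 gives 22/15.
E[min(A, B) | min(A, B) ≥ 3] = (22/15) / (2/5) = 11/3.

11/3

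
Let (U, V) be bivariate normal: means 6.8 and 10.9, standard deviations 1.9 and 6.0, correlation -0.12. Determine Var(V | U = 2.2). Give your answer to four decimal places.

35.4816

For a bivariate normal, Var(V | U=x) = σ_V²(1 − ρ²).
Var(V | U=2.2) = (6.0)²·(1 − (-0.12)²) = 36·0.9856 = 35.4816.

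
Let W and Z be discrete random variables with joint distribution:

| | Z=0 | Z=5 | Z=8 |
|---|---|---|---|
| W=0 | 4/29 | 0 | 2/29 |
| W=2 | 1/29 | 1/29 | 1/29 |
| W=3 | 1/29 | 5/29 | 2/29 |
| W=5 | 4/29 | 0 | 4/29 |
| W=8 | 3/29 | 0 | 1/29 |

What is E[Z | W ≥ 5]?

10/3

P(W ≥ 5) = 12/29.
Σ Z·P over the event = 0·(4/29) + 8·(4/29) + 0·(3/29) + 8·(1/29) = 40/29.
E[Z | W ≥ 5] = (40/29) / (12/29) = 10/3.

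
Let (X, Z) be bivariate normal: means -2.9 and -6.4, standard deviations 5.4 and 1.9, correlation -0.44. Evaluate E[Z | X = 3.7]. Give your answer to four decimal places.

-7.4218

For a bivariate normal, E[Z | X=x] = μ_Z + ρ·(σ_Z/σ_X)·(x − μ_X).
E[Z | X=3.7] = -6.4 + (-0.44)·(1.9/5.4)·(3.7 − (-2.9)) = -6.4 + (-0.154815)·(6.6) = -7.4218.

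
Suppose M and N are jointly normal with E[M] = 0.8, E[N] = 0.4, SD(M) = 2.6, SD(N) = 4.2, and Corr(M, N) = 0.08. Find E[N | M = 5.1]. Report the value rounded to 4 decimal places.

For a bivariate normal, E[N | M=x] = μ_N + ρ·(σ_N/σ_M)·(x − μ_M).
E[N | M=5.1] = 0.4 + (0.08)·(4.2/2.6)·(5.1 − (0.8)) = 0.4 + (0.12923)·(4.3) = 0.9557.

0.9557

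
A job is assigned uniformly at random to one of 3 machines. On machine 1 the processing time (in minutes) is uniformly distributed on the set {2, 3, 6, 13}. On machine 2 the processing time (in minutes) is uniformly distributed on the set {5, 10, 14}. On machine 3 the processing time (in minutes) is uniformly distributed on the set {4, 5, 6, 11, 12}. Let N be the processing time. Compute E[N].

E[N | machine 1] = (2+3+6+13)/4 = 6.
E[N | machine 2] = (5+10+14)/3 = 29/3.
E[N | machine 3] = (4+5+6+11+12)/5 = 38/5.
E[N] = (1/3)·(6) + (1/3)·(29/3) + (1/3)·(38/5) = 349/45.

349/45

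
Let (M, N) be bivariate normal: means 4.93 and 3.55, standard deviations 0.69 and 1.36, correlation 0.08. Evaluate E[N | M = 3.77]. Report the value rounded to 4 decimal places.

E[N | M=x] = μ_N + ρ(σ_N/σ_M)(x − μ_M) for jointly normal variables.
E[N | M=3.77] = 3.55 + (0.08)·(1.36/0.69)·(3.77 − (4.93)) = 3.55 + (0.15768)·(-1.16) = 3.3671.

3.3671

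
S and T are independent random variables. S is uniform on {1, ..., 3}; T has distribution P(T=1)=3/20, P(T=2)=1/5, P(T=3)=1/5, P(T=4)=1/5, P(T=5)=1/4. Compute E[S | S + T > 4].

86/39

P(S + T > 4) = 13/20.
Summing S·P(x,y) over outcomes with S + T > 4 gives 43/30.
E[S | S + T > 4] = (43/30) / (13/20) = 86/39.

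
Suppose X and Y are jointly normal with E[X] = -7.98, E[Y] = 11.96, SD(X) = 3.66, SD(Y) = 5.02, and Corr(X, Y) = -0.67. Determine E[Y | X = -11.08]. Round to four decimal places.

14.8088

E[Y | X=x] = μ_Y + ρ(σ_Y/σ_X)(x − μ_X) for jointly normal variables.
E[Y | X=-11.08] = 11.96 + (-0.67)·(5.02/3.66)·(-11.08 − (-7.98)) = 11.96 + (-0.91896)·(-3.1) = 14.8088.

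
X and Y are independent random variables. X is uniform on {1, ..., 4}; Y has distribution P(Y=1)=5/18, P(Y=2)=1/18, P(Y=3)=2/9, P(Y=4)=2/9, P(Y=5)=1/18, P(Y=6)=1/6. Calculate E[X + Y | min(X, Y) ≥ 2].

92/13

P(min(X, Y) ≥ 2) = 13/24.
Summing (X+Y)·P(x,y) over outcomes with min(X, Y) ≥ 2 gives 23/6.
E[X + Y | min(X, Y) ≥ 2] = (23/6) / (13/24) = 92/13.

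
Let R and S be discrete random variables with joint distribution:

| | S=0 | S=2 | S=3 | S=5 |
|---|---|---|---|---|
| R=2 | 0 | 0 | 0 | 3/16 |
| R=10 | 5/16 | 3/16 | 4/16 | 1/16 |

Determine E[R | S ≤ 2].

P(S ≤ 2) = 1/2.
Σ R·P over the event = 10·(5/16) + 10·(3/16) = 5.
E[R | S ≤ 2] = (5) / (1/2) = 10.

10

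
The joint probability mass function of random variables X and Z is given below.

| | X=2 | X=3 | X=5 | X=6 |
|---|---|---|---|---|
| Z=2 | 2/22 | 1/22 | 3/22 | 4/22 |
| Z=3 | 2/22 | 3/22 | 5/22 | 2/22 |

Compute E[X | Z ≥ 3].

P(Z ≥ 3) = 6/11.
Σ X·P over the event = 2·(2/22) + 3·(3/22) + 5·(5/22) + 6·(2/22) = 25/11.
E[X | Z ≥ 3] = (25/11) / (6/11) = 25/6.

25/6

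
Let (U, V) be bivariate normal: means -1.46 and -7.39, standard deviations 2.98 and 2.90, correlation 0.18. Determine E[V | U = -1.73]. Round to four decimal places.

The regression of V on U has slope ρ·σ_V/σ_U and passes through (μ_U, μ_V).
E[V | U=-1.73] = -7.39 + (0.18)·(2.90/2.98)·(-1.73 − (-1.46)) = -7.39 + (0.17517)·(-0.27) = -7.4373.

-7.4373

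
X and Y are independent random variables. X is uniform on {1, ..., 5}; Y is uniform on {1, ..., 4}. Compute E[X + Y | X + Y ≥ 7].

Outcomes with X + Y ≥ 7: (3,4), (4,3), (4,4), (5,2), (5,3), (5,4), each with probability 1/20.
E[X + Y | X + Y ≥ 7] = (7 + 7 + 8 + 7 + 8 + 9) / 6 = 23/3.

23/3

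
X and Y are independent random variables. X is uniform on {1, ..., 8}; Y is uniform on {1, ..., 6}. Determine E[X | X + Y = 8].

9/2

P(X + Y = 8) = 1/8.
Summing X·P(x,y) over outcomes with X + Y = 8 gives 9/16.
E[X | X + Y = 8] = (9/16) / (1/8) = 9/2.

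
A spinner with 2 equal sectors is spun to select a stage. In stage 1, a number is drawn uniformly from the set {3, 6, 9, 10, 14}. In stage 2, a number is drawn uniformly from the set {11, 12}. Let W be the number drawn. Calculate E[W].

199/20

E[W | stage 1] = (3+6+9+10+14)/5 = 42/5.
E[W | stage 2] = (11+12)/2 = 23/2.
By the law of total expectation,
E[W] = (1/2)·(42/5) + (1/2)·(23/2) = 199/20.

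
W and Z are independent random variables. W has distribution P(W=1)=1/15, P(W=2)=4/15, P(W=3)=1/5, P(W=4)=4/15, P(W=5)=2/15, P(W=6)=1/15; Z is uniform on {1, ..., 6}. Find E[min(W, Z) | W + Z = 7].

7/3

P(W + Z = 7) = 1/6.
Summing min(W,Z)·P(x,y) over outcomes with W + Z = 7 gives 7/18.
E[min(W, Z) | W + Z = 7] = (7/18) / (1/6) = 7/3.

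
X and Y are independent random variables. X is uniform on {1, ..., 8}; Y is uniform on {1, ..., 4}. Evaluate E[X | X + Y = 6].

P(X + Y = 6) = 1/8.
Summing X·P(x,y) over outcomes with X + Y = 6 gives 7/16.
E[X | X + Y = 6] = (7/16) / (1/8) = 7/2.

7/2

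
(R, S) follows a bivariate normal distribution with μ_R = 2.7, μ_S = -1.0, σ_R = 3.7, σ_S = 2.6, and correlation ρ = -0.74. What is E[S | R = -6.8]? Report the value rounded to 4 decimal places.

The regression of S on R has slope ρ·σ_S/σ_R and passes through (μ_R, μ_S).
E[S | R=-6.8] = -1.0 + (-0.74)·(2.6/3.7)·(-6.8 − (2.7)) = -1.0 + (-0.52)·(-9.5) = 3.9400.

3.9400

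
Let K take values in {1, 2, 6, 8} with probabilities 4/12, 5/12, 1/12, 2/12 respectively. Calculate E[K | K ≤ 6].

P(K ≤ 6) = 5/6.
Σ over the event: 1·1/3 + 2·5/12 + 6·1/12 = 5/3.
E[K | K ≤ 6] = (5/3) / (5/6) = 2.

2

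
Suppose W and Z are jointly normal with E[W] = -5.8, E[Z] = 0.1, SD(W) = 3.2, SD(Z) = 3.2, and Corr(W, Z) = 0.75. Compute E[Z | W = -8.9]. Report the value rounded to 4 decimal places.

The regression of Z on W has slope ρ·σ_Z/σ_W and passes through (μ_W, μ_Z).
E[Z | W=-8.9] = 0.1 + (0.75)·(3.2/3.2)·(-8.9 − (-5.8)) = 0.1 + (0.75)·(-3.1) = -2.2250.

-2.2250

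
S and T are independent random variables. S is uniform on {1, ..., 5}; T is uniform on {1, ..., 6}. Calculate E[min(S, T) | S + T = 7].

11/5

P(S + T = 7) = 1/6.
Summing min(S,T)·P(x,y) over outcomes with S + T = 7 gives 11/30.
E[min(S, T) | S + T = 7] = (11/30) / (1/6) = 11/5.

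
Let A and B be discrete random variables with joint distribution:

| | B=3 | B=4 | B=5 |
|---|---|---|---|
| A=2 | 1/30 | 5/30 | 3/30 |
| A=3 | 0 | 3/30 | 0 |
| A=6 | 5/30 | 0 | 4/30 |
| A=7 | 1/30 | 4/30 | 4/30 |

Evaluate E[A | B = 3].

39/7

P(B = 3) = 7/30.
Summing A·P(A=x,B=y) over the conditioning event gives 13/10.
E[A | B = 3] = (13/10) / (7/30) = 39/7.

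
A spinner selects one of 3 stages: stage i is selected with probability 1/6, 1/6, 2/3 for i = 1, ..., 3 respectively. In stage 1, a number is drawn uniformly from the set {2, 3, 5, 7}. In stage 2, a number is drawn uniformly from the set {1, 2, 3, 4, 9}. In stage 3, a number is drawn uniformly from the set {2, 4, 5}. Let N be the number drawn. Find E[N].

1363/360

E[N | stage 1] = (2+3+5+7)/4 = 17/4.
E[N | stage 2] = (1+2+3+4+9)/5 = 19/5.
E[N | stage 3] = (2+4+5)/3 = 11/3.
E[N] = (1/6)·(17/4) + (1/6)·(19/5) + (2/3)·(11/3) = 1363/360.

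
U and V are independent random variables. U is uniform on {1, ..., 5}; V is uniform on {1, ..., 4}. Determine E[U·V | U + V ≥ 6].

23/2

Outcomes with U + V ≥ 6: (2,4), (3,3), (3,4), (4,2), (4,3), (4,4), (5,1), (5,2), (5,3), (5,4), each with probability 1/20.
E[U·V | U + V ≥ 6] = (8 + 9 + 12 + 8 + 12 + 16 + 5 + 10 + 15 + 20) / 10 = 23/2.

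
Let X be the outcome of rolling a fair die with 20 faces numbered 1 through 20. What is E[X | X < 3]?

3/2

Given X < 3, X is equally likely to be any of {1, 2}.
E[X | X < 3] = (1 + 2) / 2 = 3/2.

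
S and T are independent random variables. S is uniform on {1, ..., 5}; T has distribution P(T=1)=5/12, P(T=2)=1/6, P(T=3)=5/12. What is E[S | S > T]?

P(S > T) = 3/5.
Summing S·P(x,y) over outcomes with S > T gives 139/60.
E[S | S > T] = (139/60) / (3/5) = 139/36.

139/36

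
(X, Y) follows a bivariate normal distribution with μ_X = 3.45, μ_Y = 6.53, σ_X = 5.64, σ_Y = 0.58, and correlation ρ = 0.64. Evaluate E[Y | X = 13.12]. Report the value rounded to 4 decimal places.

7.1664

E[Y | X=x] = μ_Y + ρ(σ_Y/σ_X)(x − μ_X) for jointly normal variables.
E[Y | X=13.12] = 6.53 + (0.64)·(0.58/5.64)·(13.12 − (3.45)) = 6.53 + (0.065816)·(9.67) = 7.1664.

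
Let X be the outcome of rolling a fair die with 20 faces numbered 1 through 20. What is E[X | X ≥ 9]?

Given X ≥ 9, X is equally likely to be any of {9, 10, 11, 12, 13, 14, 15, 16, 17, 18, 19, 20}.
E[X | X ≥ 9] = (9 + 10 + 11 + 12 + 13 + 14 + 15 + 16 + 17 + 18 + 19 + 20) / 12 = 29/2.

29/2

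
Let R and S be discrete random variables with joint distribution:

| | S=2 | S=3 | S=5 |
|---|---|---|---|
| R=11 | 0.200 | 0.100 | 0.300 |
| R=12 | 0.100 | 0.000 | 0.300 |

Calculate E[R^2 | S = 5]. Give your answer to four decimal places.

132.5000

P(S = 5) = 0.600.
Σ R^2·P over the event = 121·(0.300) + 144·(0.300) = 79.500.
E[R^2 | S = 5] = (79.500) / (0.600) = 132.5000.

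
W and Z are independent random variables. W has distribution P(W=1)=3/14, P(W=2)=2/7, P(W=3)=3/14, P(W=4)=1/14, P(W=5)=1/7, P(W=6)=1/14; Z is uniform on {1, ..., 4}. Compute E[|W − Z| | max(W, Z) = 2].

P(max(W, Z) = 2) = 11/56.
Summing |W−Z|·P(x,y) over outcomes with max(W, Z) = 2 gives 1/8.
E[|W − Z| | max(W, Z) = 2] = (1/8) / (11/56) = 7/11.

7/11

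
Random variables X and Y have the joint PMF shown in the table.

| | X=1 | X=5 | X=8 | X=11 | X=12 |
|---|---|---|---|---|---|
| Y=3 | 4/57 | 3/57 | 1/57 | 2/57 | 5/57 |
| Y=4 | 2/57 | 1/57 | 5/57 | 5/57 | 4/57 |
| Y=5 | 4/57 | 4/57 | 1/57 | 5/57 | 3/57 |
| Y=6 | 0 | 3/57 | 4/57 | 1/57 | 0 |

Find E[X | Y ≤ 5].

382/49

P(Y ≤ 5) = 49/57.
Summing X·P(X=x,Y=y) over the conditioning event gives 382/57.
E[X | Y ≤ 5] = (382/57) / (49/57) = 382/49.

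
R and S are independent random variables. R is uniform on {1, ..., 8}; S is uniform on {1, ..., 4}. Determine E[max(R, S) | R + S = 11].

15/2

Outcomes with R + S = 11: (7,4), (8,3), each with probability 1/32.
E[max(R, S) | R + S = 11] = (7 + 8) / 2 = 15/2.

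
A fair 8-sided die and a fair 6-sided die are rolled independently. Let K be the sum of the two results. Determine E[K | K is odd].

8

P(K is odd) = 1/2.
Σ over the event: 3·1/24 + 5·1/12 + 7·1/8 + 9·1/8 + 11·1/12 + 13·1/24 = 4.
E[K | K is odd] = (4) / (1/2) = 8.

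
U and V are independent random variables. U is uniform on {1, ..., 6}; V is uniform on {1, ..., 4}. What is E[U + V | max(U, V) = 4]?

44/7

Outcomes with max(U, V) = 4: (1,4), (2,4), (3,4), (4,1), (4,2), (4,3), (4,4), each with probability 1/24.
E[U + V | max(U, V) = 4] = (5 + 6 + 7 + 5 + 6 + 7 + 8) / 7 = 44/7.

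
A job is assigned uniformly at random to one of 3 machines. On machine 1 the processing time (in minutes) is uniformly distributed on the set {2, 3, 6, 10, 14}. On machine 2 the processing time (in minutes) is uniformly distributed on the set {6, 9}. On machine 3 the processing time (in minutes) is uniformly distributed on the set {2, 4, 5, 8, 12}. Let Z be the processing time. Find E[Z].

E[Z | machine 1] = (2+3+6+10+14)/5 = 7.
E[Z | machine 2] = (6+9)/2 = 15/2.
E[Z | machine 3] = (2+4+5+8+12)/5 = 31/5.
E[Z] = (1/3)·(7) + (1/3)·(15/2) + (1/3)·(31/5) = 69/10.

69/10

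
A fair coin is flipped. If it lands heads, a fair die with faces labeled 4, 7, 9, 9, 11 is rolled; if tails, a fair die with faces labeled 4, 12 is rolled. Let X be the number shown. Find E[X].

E[X | heads] = (4+7+9+9+11)/5 = 8.
E[X | tails] = (4+12)/2 = 8.
By the law of total expectation,
E[X] = (1/2)·(8) + (1/2)·(8) = 8.

8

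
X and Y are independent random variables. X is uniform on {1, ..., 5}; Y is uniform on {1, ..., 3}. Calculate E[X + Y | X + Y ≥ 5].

55/9

Outcomes with X + Y ≥ 5: (2,3), (3,2), (3,3), (4,1), (4,2), (4,3), (5,1), (5,2), (5,3), each with probability 1/15.
E[X + Y | X + Y ≥ 5] = (5 + 5 + 6 + 5 + 6 + 7 + 6 + 7 + 8) / 9 = 55/9.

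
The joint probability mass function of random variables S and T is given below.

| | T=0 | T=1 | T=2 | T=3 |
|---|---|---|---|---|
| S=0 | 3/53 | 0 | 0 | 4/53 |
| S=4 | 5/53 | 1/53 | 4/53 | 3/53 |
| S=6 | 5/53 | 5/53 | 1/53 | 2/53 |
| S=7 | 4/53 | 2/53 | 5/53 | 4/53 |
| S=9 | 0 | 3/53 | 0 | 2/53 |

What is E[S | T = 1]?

75/11

P(T = 1) = 11/53.
Σ S·P over the event = 4·(1/53) + 6·(5/53) + 7·(2/53) + 9·(3/53) = 75/53.
E[S | T = 1] = (75/53) / (11/53) = 75/11.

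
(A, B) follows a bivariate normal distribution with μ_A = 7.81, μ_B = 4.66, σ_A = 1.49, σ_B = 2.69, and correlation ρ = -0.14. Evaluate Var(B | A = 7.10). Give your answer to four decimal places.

7.0943

The conditional variance in a bivariate normal is σ_B²(1 − ρ²), independent of x.
Var(B | A=7.10) = (2.69)²·(1 − (-0.14)²) = 7.2361·0.9804 = 7.0943.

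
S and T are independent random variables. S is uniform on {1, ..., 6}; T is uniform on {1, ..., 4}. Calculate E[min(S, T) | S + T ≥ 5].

P(S + T ≥ 5) = 3/4.
Summing min(S,T)·P(x,y) over outcomes with S + T ≥ 5 gives 43/24.
E[min(S, T) | S + T ≥ 5] = (43/24) / (3/4) = 43/18.

43/18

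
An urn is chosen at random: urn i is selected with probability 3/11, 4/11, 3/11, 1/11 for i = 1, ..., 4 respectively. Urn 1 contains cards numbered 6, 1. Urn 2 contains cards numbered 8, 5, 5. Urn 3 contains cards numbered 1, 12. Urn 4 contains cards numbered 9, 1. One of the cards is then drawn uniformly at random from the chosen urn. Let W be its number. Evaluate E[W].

59/11

E[W | urn 1] = (6+1)/2 = 7/2.
E[W | urn 2] = (8+5+5)/3 = 6.
E[W | urn 3] = (1+12)/2 = 13/2.
E[W | urn 4] = (9+1)/2 = 5.
E[W] = (3/11)·(7/2) + (4/11)·(6) + (3/11)·(13/2) + (1/11)·(5) = 59/11.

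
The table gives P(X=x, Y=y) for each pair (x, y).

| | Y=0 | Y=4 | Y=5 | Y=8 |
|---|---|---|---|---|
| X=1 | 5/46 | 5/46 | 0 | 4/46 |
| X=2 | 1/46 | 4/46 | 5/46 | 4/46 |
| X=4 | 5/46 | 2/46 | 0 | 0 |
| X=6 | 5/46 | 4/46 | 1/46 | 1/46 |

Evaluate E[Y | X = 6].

29/11

P(X = 6) = 11/46.
Σ Y·P over the event = 0·(5/46) + 4·(4/46) + 5·(1/46) + 8·(1/46) = 29/46.
E[Y | X = 6] = (29/46) / (11/46) = 29/11.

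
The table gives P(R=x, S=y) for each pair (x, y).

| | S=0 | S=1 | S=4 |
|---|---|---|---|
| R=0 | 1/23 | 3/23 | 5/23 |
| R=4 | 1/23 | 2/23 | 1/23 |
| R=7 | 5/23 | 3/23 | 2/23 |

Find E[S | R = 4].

3/2

P(R = 4) = 4/23.
Σ S·P over the event = 0·(1/23) + 1·(2/23) + 4·(1/23) = 6/23.
E[S | R = 4] = (6/23) / (4/23) = 3/2.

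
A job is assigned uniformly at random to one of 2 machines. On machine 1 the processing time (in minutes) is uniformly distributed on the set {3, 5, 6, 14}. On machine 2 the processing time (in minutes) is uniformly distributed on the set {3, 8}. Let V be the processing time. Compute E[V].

25/4

E[V | machine 1] = (3+5+6+14)/4 = 7.
E[V | machine 2] = (3+8)/2 = 11/2.
E[V] = (1/2)·(7) + (1/2)·(11/2) = 25/4.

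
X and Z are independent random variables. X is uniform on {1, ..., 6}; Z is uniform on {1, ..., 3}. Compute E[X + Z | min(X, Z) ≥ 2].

Outcomes with min(X, Z) ≥ 2: (2,2), (2,3), (3,2), (3,3), (4,2), (4,3), (5,2), (5,3), (6,2), (6,3), each with probability 1/18.
E[X + Z | min(X, Z) ≥ 2] = (4 + 5 + 5 + 6 + 6 + 7 + 7 + 8 + 8 + 9) / 10 = 13/2.

13/2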